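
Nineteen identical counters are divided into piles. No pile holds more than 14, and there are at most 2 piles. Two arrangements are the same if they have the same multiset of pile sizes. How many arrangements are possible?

Enumerating:
14,5
13,6
12,7
11,8
10,9
Counting gives 5.

5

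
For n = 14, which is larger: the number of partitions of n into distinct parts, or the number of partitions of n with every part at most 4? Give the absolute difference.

25

Partitions of 14 into distinct parts: 22.
Partitions of 14 with every part at most 4: 47.
|22 − 47| = 25.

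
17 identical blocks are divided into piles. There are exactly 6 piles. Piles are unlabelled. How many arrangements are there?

There are too many to list fully; the first 12 (by largest part) are:
1 + 1 + 1 + 1 + 1 + 12
1 + 1 + 1 + 1 + 2 + 11
1 + 1 + 1 + 1 + 3 + 10
1 + 1 + 1 + 2 + 2 + 10
1 + 1 + 1 + 1 + 4 + 9
1 + 1 + 1 + 2 + 3 + 9
1 + 1 + 2 + 2 + 2 + 9
1 + 1 + 1 + 1 + 5 + 8
1 + 1 + 1 + 2 + 4 + 8
1 + 1 + 1 + 3 + 3 + 8
1 + 1 + 2 + 2 + 3 + 8
1 + 2 + 2 + 2 + 2 + 8
…and 32 more, for 44 total.

44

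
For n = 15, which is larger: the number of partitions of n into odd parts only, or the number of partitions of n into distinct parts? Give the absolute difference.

Partitions of 15 into odd parts only: 27.
Partitions of 15 into distinct parts: 27.
|27 − 27| = 0.

0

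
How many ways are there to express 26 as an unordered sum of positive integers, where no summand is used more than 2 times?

617

Direct enumeration gives 617 partitions.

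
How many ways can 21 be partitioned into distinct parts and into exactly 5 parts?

10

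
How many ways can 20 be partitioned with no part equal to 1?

There are 137 such partitions.

137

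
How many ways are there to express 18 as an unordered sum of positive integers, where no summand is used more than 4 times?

262

Systematic enumeration (by largest part, then next-largest, …) yields 262.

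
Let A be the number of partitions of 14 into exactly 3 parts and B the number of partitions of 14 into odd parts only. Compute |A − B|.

6

Partitions of 14 into exactly 3 parts: 16.
Partitions of 14 into odd parts only: 22.
|16 − 22| = 6.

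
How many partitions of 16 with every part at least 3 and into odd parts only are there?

The partitions of 16 that satisfy the conditions:
13, 3
11, 5
9, 7
7, 3, 3, 3
5, 5, 3, 3
Counting gives 5.

5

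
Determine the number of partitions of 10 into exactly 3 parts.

They are:
8+1+1
7+2+1
6+3+1
6+2+2
5+4+1
5+3+2
4+4+2
4+3+3

8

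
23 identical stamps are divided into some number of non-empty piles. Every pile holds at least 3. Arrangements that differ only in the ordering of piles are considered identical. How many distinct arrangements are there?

88

Enumerating by decreasing first part gives 88 partitions in all.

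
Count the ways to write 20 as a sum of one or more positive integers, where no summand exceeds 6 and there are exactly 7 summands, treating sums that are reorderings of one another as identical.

A partial list (first 12 by largest part):
1 + 1 + 1 + 1 + 4 + 6 + 6
1 + 1 + 1 + 2 + 3 + 6 + 6
1 + 1 + 2 + 2 + 2 + 6 + 6
1 + 1 + 1 + 1 + 5 + 5 + 6
1 + 1 + 1 + 2 + 4 + 5 + 6
1 + 1 + 1 + 3 + 3 + 5 + 6
1 + 1 + 2 + 2 + 3 + 5 + 6
1 + 2 + 2 + 2 + 2 + 5 + 6
1 + 1 + 1 + 3 + 4 + 4 + 6
1 + 1 + 2 + 2 + 4 + 4 + 6
1 + 1 + 2 + 3 + 3 + 4 + 6
1 + 2 + 2 + 2 + 3 + 4 + 6
…and 27 more, for 39 total.

39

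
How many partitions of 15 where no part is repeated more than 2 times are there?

70

There are too many to list fully; the first 12 (by largest part) are:
15
1 + 14
2 + 13
1 + 1 + 13
3 + 12
1 + 2 + 12
4 + 11
1 + 3 + 11
2 + 2 + 11
1 + 1 + 2 + 11
5 + 10
1 + 4 + 10
…and 58 more, for 70 total.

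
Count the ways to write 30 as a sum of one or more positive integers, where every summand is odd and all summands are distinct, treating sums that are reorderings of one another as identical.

18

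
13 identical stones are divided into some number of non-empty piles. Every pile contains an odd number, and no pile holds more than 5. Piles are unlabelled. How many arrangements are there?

The partitions of 13 that satisfy the conditions:
5+5+3
5+5+1+1+1
5+3+3+1+1
5+3+1+1+1+1+1
5+1+1+1+1+1+1+1+1
3+3+3+3+1
3+3+3+1+1+1+1
3+3+1+1+1+1+1+1+1
3+1+1+1+1+1+1+1+1+1+1
1+1+1+1+1+1+1+1+1+1+1+1+1

10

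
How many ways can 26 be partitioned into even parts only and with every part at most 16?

Systematic enumeration (by largest part, then next-largest, …) yields 89.

89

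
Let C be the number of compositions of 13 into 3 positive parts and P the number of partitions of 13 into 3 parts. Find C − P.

Compositions: C(12,2) = 66.
Partitions of 13 into exactly 3 parts: 14.
Difference: 66 − 14 = 52.

52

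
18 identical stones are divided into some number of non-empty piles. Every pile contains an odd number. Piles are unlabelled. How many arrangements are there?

There are too many to list fully; the first 12 (by largest part) are:
1+17
3+15
1+1+1+15
5+13
1+1+3+13
1+1+1+1+1+13
7+11
1+1+5+11
1+3+3+11
1+1+1+1+3+11
1+1+1+1+1+1+1+11
9+9
…and 34 more, for 46 total.

46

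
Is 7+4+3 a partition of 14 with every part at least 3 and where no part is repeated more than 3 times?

The parts sum to 14, and the condition 'every summand is at least 3' holds; the condition 'no summand is used more than 3 times' holds.

Yes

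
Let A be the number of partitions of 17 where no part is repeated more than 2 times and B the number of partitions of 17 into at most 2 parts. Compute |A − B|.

99

Partitions of 17 where no part is repeated more than 2 times: 108.
Partitions of 17 into at most 2 parts: 9.
|108 − 9| = 99.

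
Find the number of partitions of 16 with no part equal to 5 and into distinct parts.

23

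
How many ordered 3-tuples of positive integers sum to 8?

Place 2 bars in the 7 internal gaps of a row of 8 dots: C(7,2) = 21.

21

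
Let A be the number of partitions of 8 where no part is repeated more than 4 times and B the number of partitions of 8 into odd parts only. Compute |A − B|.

Partitions of 8 where no part is repeated more than 4 times: 19.
Partitions of 8 into odd parts only: 6.
|19 − 6| = 13.

13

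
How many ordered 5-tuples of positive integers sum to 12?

330

Place 4 bars in the 11 internal gaps of a row of 12 dots: C(11,4) = 330.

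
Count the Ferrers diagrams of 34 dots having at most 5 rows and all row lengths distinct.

430

Counting exhaustively, 430 partitions satisfy the conditions.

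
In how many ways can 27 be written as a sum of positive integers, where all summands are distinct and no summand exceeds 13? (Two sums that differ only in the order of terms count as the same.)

Direct enumeration gives 104 partitions.

104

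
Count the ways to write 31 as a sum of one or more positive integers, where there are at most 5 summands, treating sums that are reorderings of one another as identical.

Systematic enumeration (by largest part, then next-largest, …) yields 748.

748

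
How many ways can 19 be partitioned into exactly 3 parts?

30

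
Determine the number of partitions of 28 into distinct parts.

222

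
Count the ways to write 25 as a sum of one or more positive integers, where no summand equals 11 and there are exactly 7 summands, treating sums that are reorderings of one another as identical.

Systematic enumeration (by largest part, then next-largest, …) yields 228.

228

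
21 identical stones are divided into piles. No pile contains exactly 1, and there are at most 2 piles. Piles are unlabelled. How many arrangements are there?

10

Enumerating:
21
19+2
18+3
17+4
16+5
15+6
14+7
13+8
12+9
11+10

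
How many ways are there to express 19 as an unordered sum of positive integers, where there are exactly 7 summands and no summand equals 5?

45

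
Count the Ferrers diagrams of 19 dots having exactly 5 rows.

There are too many to list fully; the first 12 (by largest part) are:
15 + 1 + 1 + 1 + 1
14 + 2 + 1 + 1 + 1
13 + 3 + 1 + 1 + 1
13 + 2 + 2 + 1 + 1
12 + 4 + 1 + 1 + 1
12 + 3 + 2 + 1 + 1
12 + 2 + 2 + 2 + 1
11 + 5 + 1 + 1 + 1
11 + 4 + 2 + 1 + 1
11 + 3 + 3 + 1 + 1
11 + 3 + 2 + 2 + 1
11 + 2 + 2 + 2 + 2
…and 58 more, for 70 total.

70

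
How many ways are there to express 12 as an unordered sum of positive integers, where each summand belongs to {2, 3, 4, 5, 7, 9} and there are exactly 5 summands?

2

Listing the qualifying partitions of 12:
4,2,2,2,2
3,3,2,2,2
That's 2 in total.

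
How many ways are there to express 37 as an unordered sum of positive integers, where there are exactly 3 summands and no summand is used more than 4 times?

Counting exhaustively, 114 partitions satisfy the conditions.

114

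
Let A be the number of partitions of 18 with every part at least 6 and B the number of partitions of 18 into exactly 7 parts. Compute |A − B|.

43

Partitions of 18 with every part at least 6: 6.
Partitions of 18 into exactly 7 parts: 49.
|6 − 49| = 43.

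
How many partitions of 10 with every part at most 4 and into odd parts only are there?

The partitions of 10 that satisfy the conditions:
3,3,3,1
3,3,1,1,1,1
3,1,1,1,1,1,1,1
1,1,1,1,1,1,1,1,1,1
Counting gives 4.

4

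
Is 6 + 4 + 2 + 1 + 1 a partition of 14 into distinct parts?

The parts sum to 14, and the condition 'all summands are distinct' is violated.

No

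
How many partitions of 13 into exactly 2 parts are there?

6

The partitions of 13 that satisfy the conditions:
12, 1
11, 2
10, 3
9, 4
8, 5
7, 6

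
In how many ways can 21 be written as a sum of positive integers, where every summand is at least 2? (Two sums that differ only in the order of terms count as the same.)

165

Counting exhaustively, 165 partitions satisfy the conditions.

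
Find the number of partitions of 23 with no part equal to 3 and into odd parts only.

There are too many to list fully; the first 12 (by largest part) are:
23
21, 1, 1
19, 1, 1, 1, 1
17, 5, 1
17, 1, 1, 1, 1, 1, 1
15, 7, 1
15, 5, 1, 1, 1
15, 1, 1, 1, 1, 1, 1, 1, 1
13, 9, 1
13, 7, 1, 1, 1
13, 5, 5
13, 5, 1, 1, 1, 1, 1
…and 28 more, for 40 total.

40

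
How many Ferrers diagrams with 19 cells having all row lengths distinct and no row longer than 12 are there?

There are too many to list fully; the first 12 (by largest part) are:
12 + 7
12 + 6 + 1
12 + 5 + 2
12 + 4 + 3
12 + 4 + 2 + 1
11 + 8
11 + 7 + 1
11 + 6 + 2
11 + 5 + 3
11 + 5 + 2 + 1
11 + 4 + 3 + 1
10 + 9
…and 28 more, for 40 total.

40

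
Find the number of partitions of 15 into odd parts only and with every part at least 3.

5

Enumerating:
15
9+3+3
7+5+3
5+5+5
3+3+3+3+3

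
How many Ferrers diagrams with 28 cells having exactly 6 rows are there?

391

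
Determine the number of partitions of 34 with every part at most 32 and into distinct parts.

Counting exhaustively, 510 partitions satisfy the conditions.

510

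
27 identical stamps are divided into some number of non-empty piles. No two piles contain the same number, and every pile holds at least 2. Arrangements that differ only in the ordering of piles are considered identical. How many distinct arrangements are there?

103

Counting exhaustively, 103 partitions satisfy the conditions.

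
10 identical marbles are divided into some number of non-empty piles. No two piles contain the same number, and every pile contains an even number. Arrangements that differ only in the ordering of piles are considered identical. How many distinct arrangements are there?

Listing the qualifying partitions of 10:
10
2+8
4+6

3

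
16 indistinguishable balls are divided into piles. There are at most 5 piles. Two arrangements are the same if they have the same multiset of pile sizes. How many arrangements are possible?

A full systematic count gives 101.

101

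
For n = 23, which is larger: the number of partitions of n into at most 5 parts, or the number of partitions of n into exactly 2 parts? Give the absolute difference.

Partitions of 23 into at most 5 parts: 291.
Partitions of 23 into exactly 2 parts: 11.
|291 − 11| = 280.

280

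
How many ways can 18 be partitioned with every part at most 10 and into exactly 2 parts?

Enumerating:
8+10
9+9

2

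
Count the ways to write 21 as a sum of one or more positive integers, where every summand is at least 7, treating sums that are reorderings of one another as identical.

6

The partitions of 21 that satisfy the conditions:
21
14+7
13+8
12+9
11+10
7+7+7
Counting gives 6.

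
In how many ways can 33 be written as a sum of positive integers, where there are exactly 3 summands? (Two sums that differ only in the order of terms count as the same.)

There are 91 such partitions.

91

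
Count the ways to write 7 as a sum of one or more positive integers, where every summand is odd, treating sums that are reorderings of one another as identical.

They are:
7
5,1,1
3,3,1
3,1,1,1,1
1,1,1,1,1,1,1
Counting gives 5.

5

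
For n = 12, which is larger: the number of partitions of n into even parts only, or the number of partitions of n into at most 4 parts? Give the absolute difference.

Partitions of 12 into even parts only: 11.
Partitions of 12 into at most 4 parts: 34.
|11 − 34| = 23.

23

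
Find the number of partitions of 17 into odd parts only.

There are too many to list fully; the first 12 (by largest part) are:
17
15+1+1
13+3+1
13+1+1+1+1
11+5+1
11+3+3
11+3+1+1+1
11+1+1+1+1+1+1
9+7+1
9+5+3
9+5+1+1+1
9+3+3+1+1
…and 26 more, for 38 total.

38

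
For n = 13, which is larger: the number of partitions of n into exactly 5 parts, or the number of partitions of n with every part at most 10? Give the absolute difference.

79

Partitions of 13 into exactly 5 parts: 18.
Partitions of 13 with every part at most 10: 97.
|18 − 97| = 79.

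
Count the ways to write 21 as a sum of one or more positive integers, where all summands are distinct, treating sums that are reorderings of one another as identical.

There are 76 such partitions.

76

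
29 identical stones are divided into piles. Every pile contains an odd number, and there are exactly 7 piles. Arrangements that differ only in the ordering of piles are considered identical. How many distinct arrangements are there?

49

There are too many to list fully; the first 12 (by largest part) are:
23,1,1,1,1,1,1
21,3,1,1,1,1,1
19,5,1,1,1,1,1
19,3,3,1,1,1,1
17,7,1,1,1,1,1
17,5,3,1,1,1,1
17,3,3,3,1,1,1
15,9,1,1,1,1,1
15,7,3,1,1,1,1
15,5,5,1,1,1,1
15,5,3,3,1,1,1
15,3,3,3,3,1,1
…and 37 more, for 49 total.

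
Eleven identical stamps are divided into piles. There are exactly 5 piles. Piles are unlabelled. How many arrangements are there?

They are:
7 + 1 + 1 + 1 + 1
6 + 2 + 1 + 1 + 1
5 + 3 + 1 + 1 + 1
5 + 2 + 2 + 1 + 1
4 + 4 + 1 + 1 + 1
4 + 3 + 2 + 1 + 1
4 + 2 + 2 + 2 + 1
3 + 3 + 3 + 1 + 1
3 + 3 + 2 + 2 + 1
3 + 2 + 2 + 2 + 2

10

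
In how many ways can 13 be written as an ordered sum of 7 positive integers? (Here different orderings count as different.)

A composition of 13 into 7 positive parts is chosen by placing 6 dividers among the 12 gaps between 13 units: C(12,6) = 924.

924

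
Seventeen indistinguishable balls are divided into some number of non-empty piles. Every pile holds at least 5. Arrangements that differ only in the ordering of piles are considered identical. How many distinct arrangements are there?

7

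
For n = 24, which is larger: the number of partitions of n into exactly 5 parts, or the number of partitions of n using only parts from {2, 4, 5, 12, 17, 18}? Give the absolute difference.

Partitions of 24 into exactly 5 parts: 164.
Partitions of 24 using only parts from {2, 4, 5, 12, 17, 18}: 22.
|164 − 22| = 142.

142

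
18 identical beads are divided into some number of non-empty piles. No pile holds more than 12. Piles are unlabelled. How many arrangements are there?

Systematic enumeration (by largest part, then next-largest, …) yields 366.

366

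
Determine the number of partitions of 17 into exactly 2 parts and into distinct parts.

Enumerating:
16, 1
15, 2
14, 3
13, 4
12, 5
11, 6
10, 7
9, 8

8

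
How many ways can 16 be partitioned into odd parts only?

There are too many to list fully; the first 12 (by largest part) are:
15+1
13+3
13+1+1+1
11+5
11+3+1+1
11+1+1+1+1+1
9+7
9+5+1+1
9+3+3+1
9+3+1+1+1+1
9+1+1+1+1+1+1+1
7+7+1+1
…and 20 more, for 32 total.

32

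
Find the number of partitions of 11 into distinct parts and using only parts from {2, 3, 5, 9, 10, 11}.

The partitions of 11 that satisfy the conditions:
11
9,2
Counting gives 2.

2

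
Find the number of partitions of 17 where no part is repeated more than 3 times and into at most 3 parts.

33

There are too many to list fully; the first 12 (by largest part) are:
17
16, 1
15, 2
15, 1, 1
14, 3
14, 2, 1
13, 4
13, 3, 1
13, 2, 2
12, 5
12, 4, 1
12, 3, 2
…and 21 more, for 33 total.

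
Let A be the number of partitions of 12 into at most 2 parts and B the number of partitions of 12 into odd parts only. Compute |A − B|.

8

Partitions of 12 into at most 2 parts: 7.
Partitions of 12 into odd parts only: 15.
|7 − 15| = 8.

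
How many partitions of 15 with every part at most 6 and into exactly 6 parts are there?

The partitions of 15 that satisfy the conditions:
6+5+1+1+1+1
6+4+2+1+1+1
6+3+3+1+1+1
6+3+2+2+1+1
6+2+2+2+2+1
5+5+2+1+1+1
5+4+3+1+1+1
5+4+2+2+1+1
5+3+3+2+1+1
5+3+2+2+2+1
5+2+2+2+2+2
4+4+4+1+1+1
4+4+3+2+1+1
4+4+2+2+2+1
4+3+3+3+1+1
4+3+3+2+2+1
4+3+2+2+2+2
3+3+3+3+2+1
3+3+3+2+2+2

19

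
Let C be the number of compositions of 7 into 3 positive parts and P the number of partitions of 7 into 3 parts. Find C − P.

11

Ordered (compositions into 3 parts): C(6,2) = 15.
Unordered (partitions into 3 parts): 4.
Difference: 15 − 4 = 11.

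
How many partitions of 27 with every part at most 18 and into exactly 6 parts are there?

324

Counting exhaustively, 324 partitions satisfy the conditions.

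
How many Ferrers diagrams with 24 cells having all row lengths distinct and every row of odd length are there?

11

The partitions of 24 that satisfy the conditions:
23,1
21,3
19,5
17,7
15,9
15,5,3,1
13,11
13,7,3,1
11,9,3,1
11,7,5,1
9,7,5,3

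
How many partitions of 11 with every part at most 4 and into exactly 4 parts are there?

4

Listing the qualifying partitions of 11:
1+2+4+4
1+3+3+4
2+2+3+4
2+3+3+3
That's 4 in total.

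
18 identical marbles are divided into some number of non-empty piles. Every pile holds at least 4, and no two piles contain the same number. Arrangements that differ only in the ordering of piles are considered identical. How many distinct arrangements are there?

9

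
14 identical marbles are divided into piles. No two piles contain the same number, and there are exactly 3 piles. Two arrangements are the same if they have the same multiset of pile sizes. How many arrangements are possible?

10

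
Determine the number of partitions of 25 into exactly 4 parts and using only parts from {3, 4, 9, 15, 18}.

Enumerating:
3+3+4+15
3+4+9+9

2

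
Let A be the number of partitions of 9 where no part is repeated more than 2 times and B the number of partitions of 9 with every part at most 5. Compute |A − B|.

7

Partitions of 9 where no part is repeated more than 2 times: 16.
Partitions of 9 with every part at most 5: 23.
|16 − 23| = 7.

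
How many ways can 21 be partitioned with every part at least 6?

9

They are:
21
15, 6
14, 7
13, 8
12, 9
11, 10
9, 6, 6
8, 7, 6
7, 7, 7
That's 9 in total.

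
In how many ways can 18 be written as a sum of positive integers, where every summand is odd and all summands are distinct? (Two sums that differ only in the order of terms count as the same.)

Enumerating:
1, 17
3, 15
5, 13
7, 11
1, 3, 5, 9
That's 5 in total.

5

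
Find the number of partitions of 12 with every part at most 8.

70

A partial list (first 12 by largest part):
8,4
8,3,1
8,2,2
8,2,1,1
8,1,1,1,1
7,5
7,4,1
7,3,2
7,3,1,1
7,2,2,1
7,2,1,1,1
7,1,1,1,1,1
…and 58 more, for 70 total.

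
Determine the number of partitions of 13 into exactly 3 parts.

Listing the qualifying partitions of 13:
1 + 1 + 11
1 + 2 + 10
1 + 3 + 9
2 + 2 + 9
1 + 4 + 8
2 + 3 + 8
1 + 5 + 7
2 + 4 + 7
3 + 3 + 7
1 + 6 + 6
2 + 5 + 6
3 + 4 + 6
3 + 5 + 5
4 + 4 + 5
Counting gives 14.

14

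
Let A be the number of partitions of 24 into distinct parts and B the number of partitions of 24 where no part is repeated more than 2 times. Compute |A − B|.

Partitions of 24 into distinct parts: 122.
Partitions of 24 where no part is repeated more than 2 times: 431.
|122 − 431| = 309.

309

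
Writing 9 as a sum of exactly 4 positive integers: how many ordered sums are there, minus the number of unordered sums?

50

Compositions: C(8,3) = 56.
Partitions of 9 into exactly 4 parts: 6.
Difference: 56 − 6 = 50.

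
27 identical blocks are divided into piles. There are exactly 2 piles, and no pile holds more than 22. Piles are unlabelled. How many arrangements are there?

They are:
22,5
21,6
20,7
19,8
18,9
17,10
16,11
15,12
14,13
That's 9 in total.

9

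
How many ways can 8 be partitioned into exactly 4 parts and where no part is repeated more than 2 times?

The partitions of 8 that satisfy the conditions:
4 + 2 + 1 + 1
3 + 3 + 1 + 1
3 + 2 + 2 + 1
Counting gives 3.

3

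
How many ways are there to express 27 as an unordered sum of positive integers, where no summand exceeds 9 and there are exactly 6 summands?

139

There are 139 such partitions.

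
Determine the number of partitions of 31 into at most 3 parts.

96

There are 96 such partitions.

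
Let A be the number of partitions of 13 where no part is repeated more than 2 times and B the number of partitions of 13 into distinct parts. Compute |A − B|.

26

Partitions of 13 where no part is repeated more than 2 times: 44.
Partitions of 13 into distinct parts: 18.
|44 − 18| = 26.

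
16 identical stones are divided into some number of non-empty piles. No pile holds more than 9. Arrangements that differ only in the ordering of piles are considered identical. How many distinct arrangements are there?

201

A full systematic count gives 201.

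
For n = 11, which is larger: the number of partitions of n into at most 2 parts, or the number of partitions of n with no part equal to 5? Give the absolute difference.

Partitions of 11 into at most 2 parts: 6.
Partitions of 11 with no part equal to 5: 45.
|6 − 45| = 39.

39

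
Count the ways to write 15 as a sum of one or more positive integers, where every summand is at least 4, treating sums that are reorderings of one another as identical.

8

They are:
15
4,11
5,10
6,9
7,8
4,4,7
4,5,6
5,5,5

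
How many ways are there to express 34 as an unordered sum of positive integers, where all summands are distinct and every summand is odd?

26

A partial list (first 12 by largest part):
1+33
3+31
5+29
7+27
9+25
1+3+5+25
11+23
1+3+7+23
13+21
1+3+9+21
1+5+7+21
15+19
…and 14 more, for 26 total.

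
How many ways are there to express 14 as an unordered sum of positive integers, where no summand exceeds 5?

70

A partial list (first 12 by largest part):
5,5,4
5,5,3,1
5,5,2,2
5,5,2,1,1
5,5,1,1,1,1
5,4,4,1
5,4,3,2
5,4,3,1,1
5,4,2,2,1
5,4,2,1,1,1
5,4,1,1,1,1,1
5,3,3,3
…and 58 more, for 70 total.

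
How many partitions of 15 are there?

176

A full systematic count gives 176.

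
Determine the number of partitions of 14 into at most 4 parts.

47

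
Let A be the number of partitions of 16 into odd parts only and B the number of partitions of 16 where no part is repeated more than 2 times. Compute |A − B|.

57

Partitions of 16 into odd parts only: 32.
Partitions of 16 where no part is repeated more than 2 times: 89.
|32 − 89| = 57.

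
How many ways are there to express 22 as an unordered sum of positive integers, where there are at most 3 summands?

52

There are too many to list fully; the first 12 (by largest part) are:
22
21, 1
20, 2
20, 1, 1
19, 3
19, 2, 1
18, 4
18, 3, 1
18, 2, 2
17, 5
17, 4, 1
17, 3, 2
…and 40 more, for 52 total.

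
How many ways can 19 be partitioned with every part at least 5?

10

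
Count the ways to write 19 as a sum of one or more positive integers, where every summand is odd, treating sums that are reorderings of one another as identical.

54

There are too many to list fully; the first 12 (by largest part) are:
19
17,1,1
15,3,1
15,1,1,1,1
13,5,1
13,3,3
13,3,1,1,1
13,1,1,1,1,1,1
11,7,1
11,5,3
11,5,1,1,1
11,3,3,1,1
…and 42 more, for 54 total.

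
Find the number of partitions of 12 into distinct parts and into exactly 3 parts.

7

Enumerating:
9, 2, 1
8, 3, 1
7, 4, 1
7, 3, 2
6, 5, 1
6, 4, 2
5, 4, 3
Counting gives 7.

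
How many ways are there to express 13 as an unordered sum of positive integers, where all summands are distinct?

18

Enumerating:
13
12,1
11,2
10,3
10,2,1
9,4
9,3,1
8,5
8,4,1
8,3,2
7,6
7,5,1
7,4,2
7,3,2,1
6,5,2
6,4,3
6,4,2,1
5,4,3,1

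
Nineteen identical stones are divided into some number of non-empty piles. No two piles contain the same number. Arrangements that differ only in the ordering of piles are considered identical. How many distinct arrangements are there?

54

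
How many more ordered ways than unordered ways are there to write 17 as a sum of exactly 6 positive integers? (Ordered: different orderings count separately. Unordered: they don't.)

4324

Compositions: C(16,5) = 4368.
Unordered (partitions into 6 parts): 44.
Difference: 4368 − 44 = 4324.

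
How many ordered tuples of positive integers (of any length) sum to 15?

The number of compositions of n is 2^(n−1); here 2^14 = 16384.

16384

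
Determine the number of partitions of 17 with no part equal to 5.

A full systematic count gives 220.

220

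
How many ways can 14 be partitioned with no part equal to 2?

58

A partial list (first 12 by largest part):
14
13 + 1
12 + 1 + 1
11 + 3
11 + 1 + 1 + 1
10 + 4
10 + 3 + 1
10 + 1 + 1 + 1 + 1
9 + 5
9 + 4 + 1
9 + 3 + 1 + 1
9 + 1 + 1 + 1 + 1 + 1
…and 46 more, for 58 total.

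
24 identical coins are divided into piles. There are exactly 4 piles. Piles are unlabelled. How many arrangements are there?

108

There are 108 such partitions.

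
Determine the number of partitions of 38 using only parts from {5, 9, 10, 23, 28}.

7

The partitions of 38 that satisfy the conditions:
28,10
28,5,5
23,10,5
23,5,5,5
10,10,9,9
10,9,9,5,5
9,9,5,5,5,5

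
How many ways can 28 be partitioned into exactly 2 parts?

The partitions of 28 that satisfy the conditions:
27,1
26,2
25,3
24,4
23,5
22,6
21,7
20,8
19,9
18,10
17,11
16,12
15,13
14,14
That's 14 in total.

14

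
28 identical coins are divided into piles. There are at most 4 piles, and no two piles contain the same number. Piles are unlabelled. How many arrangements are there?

Direct enumeration gives 150 partitions.

150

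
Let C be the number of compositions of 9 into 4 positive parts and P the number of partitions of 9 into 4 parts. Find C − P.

Compositions: C(8,3) = 56.
Partitions of 9 into exactly 4 parts: 6.
Difference: 56 − 6 = 50.

50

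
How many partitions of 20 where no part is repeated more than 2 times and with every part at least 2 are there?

A full systematic count gives 82.

82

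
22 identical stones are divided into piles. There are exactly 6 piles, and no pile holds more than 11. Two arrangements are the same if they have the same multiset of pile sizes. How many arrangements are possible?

117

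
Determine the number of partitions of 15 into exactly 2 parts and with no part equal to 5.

6

They are:
14+1
13+2
12+3
11+4
9+6
8+7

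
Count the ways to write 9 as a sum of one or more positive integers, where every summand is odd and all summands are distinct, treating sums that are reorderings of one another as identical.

2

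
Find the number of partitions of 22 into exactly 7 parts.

131

Direct enumeration gives 131 partitions.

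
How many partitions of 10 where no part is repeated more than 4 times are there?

34

There are too many to list fully; the first 12 (by largest part) are:
10
9+1
8+2
8+1+1
7+3
7+2+1
7+1+1+1
6+4
6+3+1
6+2+2
6+2+1+1
6+1+1+1+1
…and 22 more, for 34 total.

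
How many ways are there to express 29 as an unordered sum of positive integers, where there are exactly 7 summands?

Systematic enumeration (by largest part, then next-largest, …) yields 522.

522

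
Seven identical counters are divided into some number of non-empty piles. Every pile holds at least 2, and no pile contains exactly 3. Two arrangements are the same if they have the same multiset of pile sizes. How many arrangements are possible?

2

They are:
7
5+2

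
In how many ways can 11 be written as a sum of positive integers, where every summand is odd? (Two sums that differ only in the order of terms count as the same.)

12

They are:
11
9+1+1
7+3+1
7+1+1+1+1
5+5+1
5+3+3
5+3+1+1+1
5+1+1+1+1+1+1
3+3+3+1+1
3+3+1+1+1+1+1
3+1+1+1+1+1+1+1+1
1+1+1+1+1+1+1+1+1+1+1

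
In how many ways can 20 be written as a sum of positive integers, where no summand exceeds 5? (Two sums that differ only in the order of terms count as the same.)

192

Counting exhaustively, 192 partitions satisfy the conditions.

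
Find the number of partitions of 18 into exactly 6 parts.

There are too many to list fully; the first 12 (by largest part) are:
13,1,1,1,1,1
12,2,1,1,1,1
11,3,1,1,1,1
11,2,2,1,1,1
10,4,1,1,1,1
10,3,2,1,1,1
10,2,2,2,1,1
9,5,1,1,1,1
9,4,2,1,1,1
9,3,3,1,1,1
9,3,2,2,1,1
9,2,2,2,2,1
…and 46 more, for 58 total.

58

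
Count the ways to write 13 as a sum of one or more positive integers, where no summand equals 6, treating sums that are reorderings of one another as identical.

86

Systematic enumeration (by largest part, then next-largest, …) yields 86.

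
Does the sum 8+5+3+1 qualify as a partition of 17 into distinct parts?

Yes

The parts sum to 17, and the condition 'all summands are distinct' holds.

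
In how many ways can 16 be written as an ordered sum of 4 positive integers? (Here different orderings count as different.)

455

Place 3 bars in the 15 internal gaps of a row of 16 dots: C(15,3) = 455.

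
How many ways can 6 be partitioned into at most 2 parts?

4

Listing the qualifying partitions of 6:
6
5, 1
4, 2
3, 3
Counting gives 4.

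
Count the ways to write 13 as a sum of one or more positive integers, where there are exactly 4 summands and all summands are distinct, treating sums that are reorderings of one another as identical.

Listing the qualifying partitions of 13:
7,3,2,1
6,4,2,1
5,4,3,1
Counting gives 3.

3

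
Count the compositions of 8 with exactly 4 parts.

35

A composition of 8 into 4 positive parts is chosen by placing 3 dividers among the 7 gaps between 8 units: C(7,3) = 35.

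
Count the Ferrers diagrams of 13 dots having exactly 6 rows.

14

They are:
8, 1, 1, 1, 1, 1
7, 2, 1, 1, 1, 1
6, 3, 1, 1, 1, 1
6, 2, 2, 1, 1, 1
5, 4, 1, 1, 1, 1
5, 3, 2, 1, 1, 1
5, 2, 2, 2, 1, 1
4, 4, 2, 1, 1, 1
4, 3, 3, 1, 1, 1
4, 3, 2, 2, 1, 1
4, 2, 2, 2, 2, 1
3, 3, 3, 2, 1, 1
3, 3, 2, 2, 2, 1
3, 2, 2, 2, 2, 2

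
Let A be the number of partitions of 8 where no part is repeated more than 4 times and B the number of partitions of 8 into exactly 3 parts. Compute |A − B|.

14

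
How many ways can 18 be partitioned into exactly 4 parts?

There are too many to list fully; the first 12 (by largest part) are:
15+1+1+1
14+2+1+1
13+3+1+1
13+2+2+1
12+4+1+1
12+3+2+1
12+2+2+2
11+5+1+1
11+4+2+1
11+3+3+1
11+3+2+2
10+6+1+1
…and 35 more, for 47 total.

47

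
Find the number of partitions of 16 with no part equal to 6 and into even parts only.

15

The partitions of 16 that satisfy the conditions:
16
14, 2
12, 4
12, 2, 2
10, 4, 2
10, 2, 2, 2
8, 8
8, 4, 4
8, 4, 2, 2
8, 2, 2, 2, 2
4, 4, 4, 4
4, 4, 4, 2, 2
4, 4, 2, 2, 2, 2
4, 2, 2, 2, 2, 2, 2
2, 2, 2, 2, 2, 2, 2, 2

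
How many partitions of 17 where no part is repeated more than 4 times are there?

Systematic enumeration (by largest part, then next-largest, …) yields 205.

205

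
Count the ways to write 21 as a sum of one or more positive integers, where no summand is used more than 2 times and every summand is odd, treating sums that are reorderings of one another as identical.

20

Enumerating:
21
1,1,19
1,3,17
1,5,15
3,3,15
1,7,13
3,5,13
1,1,3,3,13
1,9,11
3,7,11
5,5,11
1,1,3,5,11
3,9,9
5,7,9
1,1,3,7,9
1,1,5,5,9
1,3,3,5,9
1,1,5,7,7
1,3,3,7,7
1,3,5,5,7
That's 20 in total.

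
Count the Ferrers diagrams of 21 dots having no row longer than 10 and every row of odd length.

There are too many to list fully; the first 12 (by largest part) are:
9 + 9 + 3
9 + 9 + 1 + 1 + 1
9 + 7 + 5
9 + 7 + 3 + 1 + 1
9 + 7 + 1 + 1 + 1 + 1 + 1
9 + 5 + 5 + 1 + 1
9 + 5 + 3 + 3 + 1
9 + 5 + 3 + 1 + 1 + 1 + 1
9 + 5 + 1 + 1 + 1 + 1 + 1 + 1 + 1
9 + 3 + 3 + 3 + 3
9 + 3 + 3 + 3 + 1 + 1 + 1
9 + 3 + 3 + 1 + 1 + 1 + 1 + 1 + 1
…and 40 more, for 52 total.

52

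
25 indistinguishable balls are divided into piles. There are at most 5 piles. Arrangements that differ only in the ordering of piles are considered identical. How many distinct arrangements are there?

Systematic enumeration (by largest part, then next-largest, …) yields 377.

377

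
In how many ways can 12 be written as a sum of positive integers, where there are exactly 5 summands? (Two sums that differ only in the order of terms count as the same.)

The partitions of 12 that satisfy the conditions:
8 + 1 + 1 + 1 + 1
7 + 2 + 1 + 1 + 1
6 + 3 + 1 + 1 + 1
6 + 2 + 2 + 1 + 1
5 + 4 + 1 + 1 + 1
5 + 3 + 2 + 1 + 1
5 + 2 + 2 + 2 + 1
4 + 4 + 2 + 1 + 1
4 + 3 + 3 + 1 + 1
4 + 3 + 2 + 2 + 1
4 + 2 + 2 + 2 + 2
3 + 3 + 3 + 2 + 1
3 + 3 + 2 + 2 + 2

13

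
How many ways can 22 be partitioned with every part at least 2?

A full systematic count gives 210.

210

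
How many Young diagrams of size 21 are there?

792

There are 792 such partitions.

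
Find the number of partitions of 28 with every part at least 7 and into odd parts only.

5

They are:
7, 21
9, 19
11, 17
13, 15
7, 7, 7, 7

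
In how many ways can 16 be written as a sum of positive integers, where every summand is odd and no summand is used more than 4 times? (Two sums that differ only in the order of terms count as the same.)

19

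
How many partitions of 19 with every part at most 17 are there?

488

Direct enumeration gives 488 partitions.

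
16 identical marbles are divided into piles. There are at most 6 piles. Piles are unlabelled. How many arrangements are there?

Counting exhaustively, 136 partitions satisfy the conditions.

136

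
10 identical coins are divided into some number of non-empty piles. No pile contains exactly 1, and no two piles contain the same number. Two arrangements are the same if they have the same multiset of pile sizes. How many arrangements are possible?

5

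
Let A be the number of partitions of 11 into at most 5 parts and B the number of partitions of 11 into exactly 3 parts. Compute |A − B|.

27

Partitions of 11 into at most 5 parts: 37.
Partitions of 11 into exactly 3 parts: 10.
|37 − 10| = 27.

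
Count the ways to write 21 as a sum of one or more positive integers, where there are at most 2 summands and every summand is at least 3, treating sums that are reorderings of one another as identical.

The partitions of 21 that satisfy the conditions:
21
18,3
17,4
16,5
15,6
14,7
13,8
12,9
11,10

9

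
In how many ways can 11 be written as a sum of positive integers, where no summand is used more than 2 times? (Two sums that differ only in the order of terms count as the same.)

A partial list (first 12 by largest part):
11
1 + 10
2 + 9
1 + 1 + 9
3 + 8
1 + 2 + 8
4 + 7
1 + 3 + 7
2 + 2 + 7
1 + 1 + 2 + 7
5 + 6
1 + 4 + 6
…and 15 more, for 27 total.

27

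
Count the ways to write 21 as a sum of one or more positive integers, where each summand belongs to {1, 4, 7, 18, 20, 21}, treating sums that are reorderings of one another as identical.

16

Enumerating:
21
20+1
18+1+1+1
7+7+7
7+7+4+1+1+1
7+7+1+1+1+1+1+1+1
7+4+4+4+1+1
7+4+4+1+1+1+1+1+1
7+4+1+1+1+1+1+1+1+1+1+1
7+1+1+1+1+1+1+1+1+1+1+1+1+1+1
4+4+4+4+4+1
4+4+4+4+1+1+1+1+1
4+4+4+1+1+1+1+1+1+1+1+1
4+4+1+1+1+1+1+1+1+1+1+1+1+1+1
4+1+1+1+1+1+1+1+1+1+1+1+1+1+1+1+1+1
1+1+1+1+1+1+1+1+1+1+1+1+1+1+1+1+1+1+1+1+1
That's 16 in total.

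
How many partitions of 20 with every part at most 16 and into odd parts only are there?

There are too many to list fully; the first 12 (by largest part) are:
15 + 5
15 + 3 + 1 + 1
15 + 1 + 1 + 1 + 1 + 1
13 + 7
13 + 5 + 1 + 1
13 + 3 + 3 + 1
13 + 3 + 1 + 1 + 1 + 1
13 + 1 + 1 + 1 + 1 + 1 + 1 + 1
11 + 9
11 + 7 + 1 + 1
11 + 5 + 3 + 1
11 + 5 + 1 + 1 + 1 + 1
…and 49 more, for 61 total.

61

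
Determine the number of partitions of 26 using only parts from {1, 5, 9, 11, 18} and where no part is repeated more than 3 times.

5

Enumerating:
1, 1, 1, 5, 18
1, 5, 9, 11
5, 5, 5, 11
1, 1, 1, 5, 9, 9
1, 1, 5, 5, 5, 9
That's 5 in total.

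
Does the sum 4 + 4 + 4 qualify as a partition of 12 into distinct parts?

No

The parts sum to 12, and the condition 'all summands are distinct' is violated.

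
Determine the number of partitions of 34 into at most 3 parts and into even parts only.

There are too many to list fully; the first 12 (by largest part) are:
34
32,2
30,4
30,2,2
28,6
28,4,2
26,8
26,6,2
26,4,4
24,10
24,8,2
24,6,4
…and 21 more, for 33 total.

33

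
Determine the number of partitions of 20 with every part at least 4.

Listing the qualifying partitions of 20:
20
16 + 4
15 + 5
14 + 6
13 + 7
12 + 8
12 + 4 + 4
11 + 9
11 + 5 + 4
10 + 10
10 + 6 + 4
10 + 5 + 5
9 + 7 + 4
9 + 6 + 5
8 + 8 + 4
8 + 7 + 5
8 + 6 + 6
8 + 4 + 4 + 4
7 + 7 + 6
7 + 5 + 4 + 4
6 + 6 + 4 + 4
6 + 5 + 5 + 4
5 + 5 + 5 + 5
4 + 4 + 4 + 4 + 4
That's 24 in total.

24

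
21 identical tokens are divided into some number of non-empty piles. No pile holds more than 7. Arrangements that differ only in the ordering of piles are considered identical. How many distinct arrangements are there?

A full systematic count gives 436.

436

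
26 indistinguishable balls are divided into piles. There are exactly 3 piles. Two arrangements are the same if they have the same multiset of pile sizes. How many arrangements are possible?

56

There are too many to list fully; the first 12 (by largest part) are:
24, 1, 1
23, 2, 1
22, 3, 1
22, 2, 2
21, 4, 1
21, 3, 2
20, 5, 1
20, 4, 2
20, 3, 3
19, 6, 1
19, 5, 2
19, 4, 3
…and 44 more, for 56 total.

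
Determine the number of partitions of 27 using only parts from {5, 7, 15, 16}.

2

Enumerating:
15 + 7 + 5
7 + 5 + 5 + 5 + 5
Counting gives 2.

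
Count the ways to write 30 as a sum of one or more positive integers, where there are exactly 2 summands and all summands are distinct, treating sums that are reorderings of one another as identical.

Listing the qualifying partitions of 30:
29,1
28,2
27,3
26,4
25,5
24,6
23,7
22,8
21,9
20,10
19,11
18,12
17,13
16,14
That's 14 in total.

14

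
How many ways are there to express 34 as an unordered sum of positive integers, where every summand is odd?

512

A full systematic count gives 512.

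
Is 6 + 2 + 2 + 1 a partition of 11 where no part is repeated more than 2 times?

The parts sum to 11, and the condition 'no summand is used more than 2 times' holds.

Yes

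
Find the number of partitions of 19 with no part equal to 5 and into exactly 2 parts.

They are:
18+1
17+2
16+3
15+4
13+6
12+7
11+8
10+9

8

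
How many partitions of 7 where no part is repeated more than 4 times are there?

13

They are:
7
1,6
2,5
1,1,5
3,4
1,2,4
1,1,1,4
1,3,3
2,2,3
1,1,2,3
1,1,1,1,3
1,2,2,2
1,1,1,2,2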